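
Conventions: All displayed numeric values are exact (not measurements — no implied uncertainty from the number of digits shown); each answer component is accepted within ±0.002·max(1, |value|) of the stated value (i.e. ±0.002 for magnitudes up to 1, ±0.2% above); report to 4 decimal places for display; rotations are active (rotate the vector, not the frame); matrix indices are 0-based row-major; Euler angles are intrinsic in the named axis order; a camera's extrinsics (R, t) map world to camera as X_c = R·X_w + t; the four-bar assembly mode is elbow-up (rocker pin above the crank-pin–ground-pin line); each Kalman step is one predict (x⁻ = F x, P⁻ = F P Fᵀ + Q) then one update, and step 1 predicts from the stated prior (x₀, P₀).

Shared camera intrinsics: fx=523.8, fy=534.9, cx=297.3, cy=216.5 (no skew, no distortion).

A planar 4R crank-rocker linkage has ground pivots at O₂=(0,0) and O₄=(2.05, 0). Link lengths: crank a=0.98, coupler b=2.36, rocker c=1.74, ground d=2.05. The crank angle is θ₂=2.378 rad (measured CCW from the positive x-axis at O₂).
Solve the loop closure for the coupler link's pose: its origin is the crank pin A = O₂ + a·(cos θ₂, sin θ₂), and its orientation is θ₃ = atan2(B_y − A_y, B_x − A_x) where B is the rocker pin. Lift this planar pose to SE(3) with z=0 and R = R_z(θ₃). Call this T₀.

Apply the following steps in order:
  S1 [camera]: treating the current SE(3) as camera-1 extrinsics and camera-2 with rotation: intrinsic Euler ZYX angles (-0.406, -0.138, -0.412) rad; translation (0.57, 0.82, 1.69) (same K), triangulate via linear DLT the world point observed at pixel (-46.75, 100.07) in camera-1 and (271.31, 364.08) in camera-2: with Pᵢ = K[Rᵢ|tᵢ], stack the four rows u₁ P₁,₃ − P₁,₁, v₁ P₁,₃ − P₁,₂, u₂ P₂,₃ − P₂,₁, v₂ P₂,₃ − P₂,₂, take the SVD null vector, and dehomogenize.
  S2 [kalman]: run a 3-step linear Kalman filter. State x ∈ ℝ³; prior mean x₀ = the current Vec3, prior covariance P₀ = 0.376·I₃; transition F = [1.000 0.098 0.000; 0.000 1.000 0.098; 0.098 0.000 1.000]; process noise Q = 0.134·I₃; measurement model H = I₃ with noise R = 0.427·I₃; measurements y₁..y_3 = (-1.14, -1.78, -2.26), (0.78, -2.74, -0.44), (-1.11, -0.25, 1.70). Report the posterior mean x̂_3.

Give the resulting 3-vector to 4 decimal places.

source (fourbar_fk): coupler pose = R=[0.9144 -0.4049 0.0000; 0.4049 0.9144 0.0000; 0.0000 0.0000 1.0000], t=(-0.7079, 0.6777, 0.0000)
after S1 (triangulate): (-0.4781, -0.8236, 1.2356)
after S2 (kf_track): (-0.6465, -1.2282, 0.4018)

result = (-0.6465, -1.2282, 0.4018)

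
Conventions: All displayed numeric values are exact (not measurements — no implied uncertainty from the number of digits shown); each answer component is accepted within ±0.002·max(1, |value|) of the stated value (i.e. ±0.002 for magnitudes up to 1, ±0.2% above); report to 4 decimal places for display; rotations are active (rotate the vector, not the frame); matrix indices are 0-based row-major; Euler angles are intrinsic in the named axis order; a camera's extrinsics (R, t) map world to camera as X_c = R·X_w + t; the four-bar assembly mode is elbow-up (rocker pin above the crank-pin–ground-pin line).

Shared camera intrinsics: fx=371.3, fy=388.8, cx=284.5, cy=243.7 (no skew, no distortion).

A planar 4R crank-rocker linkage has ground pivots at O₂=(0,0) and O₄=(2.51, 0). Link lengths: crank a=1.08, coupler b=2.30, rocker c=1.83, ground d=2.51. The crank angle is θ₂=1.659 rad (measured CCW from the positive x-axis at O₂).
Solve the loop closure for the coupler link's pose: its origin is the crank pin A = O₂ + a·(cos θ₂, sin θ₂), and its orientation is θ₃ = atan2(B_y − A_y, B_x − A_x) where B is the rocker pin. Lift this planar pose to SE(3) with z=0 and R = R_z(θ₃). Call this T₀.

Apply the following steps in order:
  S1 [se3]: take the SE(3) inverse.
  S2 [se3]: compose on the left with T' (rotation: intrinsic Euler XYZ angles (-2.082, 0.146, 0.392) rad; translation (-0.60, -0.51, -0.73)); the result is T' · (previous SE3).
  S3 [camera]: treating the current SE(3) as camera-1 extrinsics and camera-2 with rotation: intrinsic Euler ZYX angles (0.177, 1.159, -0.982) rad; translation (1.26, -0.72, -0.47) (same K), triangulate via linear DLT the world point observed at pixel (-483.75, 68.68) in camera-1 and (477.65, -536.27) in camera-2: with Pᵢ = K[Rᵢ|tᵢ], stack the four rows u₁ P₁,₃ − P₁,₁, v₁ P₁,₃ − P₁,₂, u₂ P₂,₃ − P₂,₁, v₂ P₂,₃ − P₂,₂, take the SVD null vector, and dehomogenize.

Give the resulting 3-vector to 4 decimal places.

source (fourbar_fk): coupler pose = R=[0.9517 -0.3071 0.0000; 0.3071 0.9517 0.0000; 0.0000 0.0000 1.0000], t=(-0.0951, 1.0758, 0.0000)
after S1 (invert_se3): R=[0.9517 0.3071 0.0000; -0.3071 0.9517 0.0000; 0.0000 0.0000 1.0000], t=(-0.2398, -1.0530, 0.0000)
after S2 (compose_se3): R=[0.9862 -0.0790 0.1455; -0.1655 -0.4775 0.8629; 0.0013 -0.8751 -0.4840], t=(-0.4212, -0.0120, 0.2115)
after S3 (triangulate): (-1.7311, -0.3960, -1.1067)

result = (-1.7311, -0.3960, -1.1067)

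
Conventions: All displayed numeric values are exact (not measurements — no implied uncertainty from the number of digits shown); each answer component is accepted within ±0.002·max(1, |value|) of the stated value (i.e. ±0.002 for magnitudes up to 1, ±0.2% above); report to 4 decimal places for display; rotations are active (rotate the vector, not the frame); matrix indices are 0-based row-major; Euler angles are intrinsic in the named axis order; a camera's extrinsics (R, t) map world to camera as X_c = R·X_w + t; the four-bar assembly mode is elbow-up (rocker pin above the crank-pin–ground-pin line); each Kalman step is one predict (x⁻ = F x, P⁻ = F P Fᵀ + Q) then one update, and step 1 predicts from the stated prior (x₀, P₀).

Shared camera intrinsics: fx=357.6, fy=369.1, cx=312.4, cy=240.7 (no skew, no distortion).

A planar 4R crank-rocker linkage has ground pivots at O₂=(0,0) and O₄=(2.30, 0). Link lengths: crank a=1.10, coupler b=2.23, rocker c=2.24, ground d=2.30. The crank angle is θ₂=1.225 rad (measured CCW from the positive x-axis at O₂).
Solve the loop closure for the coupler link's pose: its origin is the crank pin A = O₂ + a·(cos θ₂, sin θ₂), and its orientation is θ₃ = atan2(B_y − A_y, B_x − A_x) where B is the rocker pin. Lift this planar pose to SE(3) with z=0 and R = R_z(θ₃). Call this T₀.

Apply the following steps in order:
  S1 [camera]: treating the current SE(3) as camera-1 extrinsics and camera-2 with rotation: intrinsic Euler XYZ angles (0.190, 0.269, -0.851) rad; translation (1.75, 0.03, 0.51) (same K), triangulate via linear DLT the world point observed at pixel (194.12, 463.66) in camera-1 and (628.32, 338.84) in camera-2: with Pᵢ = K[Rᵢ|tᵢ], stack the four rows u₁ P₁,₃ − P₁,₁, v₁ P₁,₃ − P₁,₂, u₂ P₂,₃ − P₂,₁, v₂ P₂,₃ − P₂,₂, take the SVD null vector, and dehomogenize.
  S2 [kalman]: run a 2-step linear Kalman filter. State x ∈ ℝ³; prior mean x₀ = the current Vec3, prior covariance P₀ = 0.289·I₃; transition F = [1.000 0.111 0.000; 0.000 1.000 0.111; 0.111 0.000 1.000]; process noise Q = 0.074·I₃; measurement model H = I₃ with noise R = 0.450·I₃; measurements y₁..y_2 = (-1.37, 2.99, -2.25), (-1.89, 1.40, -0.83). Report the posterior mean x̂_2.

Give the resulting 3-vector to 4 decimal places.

source (fourbar_fk): coupler pose = R=[0.8416 -0.5402 0.0000; 0.5402 0.8416 0.0000; 0.0000 0.0000 1.0000], t=(0.3728, 1.0349, 0.0000)
after S1 (triangulate): (-0.7911, 0.5004, 1.7029)
after S2 (kf_track): (-1.2824, 1.4893, -0.4703)

result = (-1.2824, 1.4893, -0.4703)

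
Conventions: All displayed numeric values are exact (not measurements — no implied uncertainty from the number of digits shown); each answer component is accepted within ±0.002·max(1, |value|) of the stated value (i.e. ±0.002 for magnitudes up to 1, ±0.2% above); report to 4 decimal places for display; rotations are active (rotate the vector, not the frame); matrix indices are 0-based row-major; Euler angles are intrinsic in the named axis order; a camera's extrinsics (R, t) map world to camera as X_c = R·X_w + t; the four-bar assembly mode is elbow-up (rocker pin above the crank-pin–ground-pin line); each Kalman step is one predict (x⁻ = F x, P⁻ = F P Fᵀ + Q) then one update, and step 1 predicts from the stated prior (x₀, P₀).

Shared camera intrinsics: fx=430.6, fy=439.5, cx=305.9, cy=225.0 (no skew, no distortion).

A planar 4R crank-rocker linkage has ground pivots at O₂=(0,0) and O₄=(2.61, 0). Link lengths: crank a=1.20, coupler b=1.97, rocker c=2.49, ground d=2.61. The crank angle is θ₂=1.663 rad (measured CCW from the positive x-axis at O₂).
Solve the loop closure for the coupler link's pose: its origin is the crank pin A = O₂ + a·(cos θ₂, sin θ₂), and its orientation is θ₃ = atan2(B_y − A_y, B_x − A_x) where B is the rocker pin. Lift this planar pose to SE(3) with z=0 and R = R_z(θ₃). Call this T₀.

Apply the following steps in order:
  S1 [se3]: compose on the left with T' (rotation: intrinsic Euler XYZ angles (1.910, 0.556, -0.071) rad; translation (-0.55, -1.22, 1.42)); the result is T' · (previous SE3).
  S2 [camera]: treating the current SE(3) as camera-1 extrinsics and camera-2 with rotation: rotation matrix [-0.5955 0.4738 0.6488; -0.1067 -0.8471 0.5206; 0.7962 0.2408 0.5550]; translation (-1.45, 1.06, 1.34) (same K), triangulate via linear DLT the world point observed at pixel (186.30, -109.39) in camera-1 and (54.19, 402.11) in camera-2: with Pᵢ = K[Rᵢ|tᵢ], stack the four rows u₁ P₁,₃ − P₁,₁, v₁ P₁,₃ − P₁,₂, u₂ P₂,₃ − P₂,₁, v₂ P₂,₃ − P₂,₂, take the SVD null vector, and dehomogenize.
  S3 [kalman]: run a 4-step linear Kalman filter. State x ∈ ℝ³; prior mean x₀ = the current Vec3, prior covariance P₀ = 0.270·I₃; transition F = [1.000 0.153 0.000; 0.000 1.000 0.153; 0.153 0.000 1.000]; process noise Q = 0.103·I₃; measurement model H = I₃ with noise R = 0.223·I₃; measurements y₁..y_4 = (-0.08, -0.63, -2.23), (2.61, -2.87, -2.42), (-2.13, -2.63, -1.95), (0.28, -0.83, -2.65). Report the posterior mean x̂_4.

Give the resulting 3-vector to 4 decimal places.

source (fourbar_fk): coupler pose = R=[0.8433 -0.5374 0.0000; 0.5374 0.8433 0.0000; 0.0000 0.0000 1.0000], t=(-0.1105, 1.1949, 0.0000)
after S1 (compose_se3): R=[0.7469 -0.4045 0.5278; 0.2792 -0.5296 -0.8010; 0.6035 0.7456 -0.2826], t=(-0.5716, -1.6319, 2.5469)
after S2 (triangulate): (-0.1194, 0.6802, 0.2396)
after S3 (kf_track): (-0.3272, -1.7451, -2.2558)

result = (-0.3272, -1.7451, -2.2558)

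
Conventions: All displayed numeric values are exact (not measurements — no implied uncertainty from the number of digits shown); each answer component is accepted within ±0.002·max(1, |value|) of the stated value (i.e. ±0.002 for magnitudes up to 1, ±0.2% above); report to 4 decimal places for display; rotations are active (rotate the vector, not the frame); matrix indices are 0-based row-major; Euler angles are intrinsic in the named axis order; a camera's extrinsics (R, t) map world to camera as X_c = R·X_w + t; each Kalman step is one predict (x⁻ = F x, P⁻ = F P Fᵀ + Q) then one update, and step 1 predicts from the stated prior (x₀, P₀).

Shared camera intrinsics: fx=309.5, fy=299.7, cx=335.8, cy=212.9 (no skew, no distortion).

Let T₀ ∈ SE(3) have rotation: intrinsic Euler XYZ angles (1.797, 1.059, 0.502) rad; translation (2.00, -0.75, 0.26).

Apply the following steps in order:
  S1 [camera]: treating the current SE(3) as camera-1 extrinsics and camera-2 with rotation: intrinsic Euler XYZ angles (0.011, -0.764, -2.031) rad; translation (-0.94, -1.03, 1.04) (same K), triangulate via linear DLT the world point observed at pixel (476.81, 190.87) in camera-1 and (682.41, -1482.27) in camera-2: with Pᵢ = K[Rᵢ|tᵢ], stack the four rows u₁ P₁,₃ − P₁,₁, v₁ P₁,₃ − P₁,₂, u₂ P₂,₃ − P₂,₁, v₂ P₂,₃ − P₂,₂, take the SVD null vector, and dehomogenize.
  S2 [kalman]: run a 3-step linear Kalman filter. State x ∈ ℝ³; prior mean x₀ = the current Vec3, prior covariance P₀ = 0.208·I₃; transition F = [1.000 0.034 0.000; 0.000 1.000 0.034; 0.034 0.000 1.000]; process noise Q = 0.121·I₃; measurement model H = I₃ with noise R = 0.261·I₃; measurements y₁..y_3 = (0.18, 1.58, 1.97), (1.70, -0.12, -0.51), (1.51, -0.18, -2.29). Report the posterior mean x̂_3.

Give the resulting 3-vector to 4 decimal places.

after S1 (triangulate): (1.0682, 1.2473, -1.4129)
after S2 (kf_track): (1.3300, 0.2305, -1.1150)

result = (1.3300, 0.2305, -1.1150)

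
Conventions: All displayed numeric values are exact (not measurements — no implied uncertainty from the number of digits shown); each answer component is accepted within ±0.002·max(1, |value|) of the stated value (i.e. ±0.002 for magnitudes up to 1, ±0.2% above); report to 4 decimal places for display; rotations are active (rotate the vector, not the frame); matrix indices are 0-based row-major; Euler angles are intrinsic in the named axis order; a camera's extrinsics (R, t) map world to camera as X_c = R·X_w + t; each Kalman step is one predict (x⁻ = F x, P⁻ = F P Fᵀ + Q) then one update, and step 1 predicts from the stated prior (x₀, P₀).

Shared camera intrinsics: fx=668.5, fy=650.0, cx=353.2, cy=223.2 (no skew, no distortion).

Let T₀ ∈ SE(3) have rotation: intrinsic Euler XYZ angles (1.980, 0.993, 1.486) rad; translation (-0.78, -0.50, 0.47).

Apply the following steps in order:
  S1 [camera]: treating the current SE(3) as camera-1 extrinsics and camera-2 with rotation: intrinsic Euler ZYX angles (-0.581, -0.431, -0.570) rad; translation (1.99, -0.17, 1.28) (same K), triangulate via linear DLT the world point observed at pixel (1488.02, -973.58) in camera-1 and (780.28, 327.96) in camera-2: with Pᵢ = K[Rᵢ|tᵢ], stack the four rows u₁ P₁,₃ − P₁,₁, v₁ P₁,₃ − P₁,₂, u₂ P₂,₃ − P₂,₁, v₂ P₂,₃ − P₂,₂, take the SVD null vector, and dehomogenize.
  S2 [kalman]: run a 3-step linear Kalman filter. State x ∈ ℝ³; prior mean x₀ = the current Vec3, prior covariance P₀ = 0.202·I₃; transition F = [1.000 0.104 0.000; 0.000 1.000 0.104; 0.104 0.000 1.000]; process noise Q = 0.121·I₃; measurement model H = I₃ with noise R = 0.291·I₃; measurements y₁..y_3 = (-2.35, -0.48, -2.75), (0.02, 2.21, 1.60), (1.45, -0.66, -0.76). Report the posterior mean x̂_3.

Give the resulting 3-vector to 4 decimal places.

after S1 (triangulate): (0.5206, -0.5078, 1.9307)
after S2 (kf_track): (0.4278, 0.1679, -0.1166)

result = (0.4278, 0.1679, -0.1166)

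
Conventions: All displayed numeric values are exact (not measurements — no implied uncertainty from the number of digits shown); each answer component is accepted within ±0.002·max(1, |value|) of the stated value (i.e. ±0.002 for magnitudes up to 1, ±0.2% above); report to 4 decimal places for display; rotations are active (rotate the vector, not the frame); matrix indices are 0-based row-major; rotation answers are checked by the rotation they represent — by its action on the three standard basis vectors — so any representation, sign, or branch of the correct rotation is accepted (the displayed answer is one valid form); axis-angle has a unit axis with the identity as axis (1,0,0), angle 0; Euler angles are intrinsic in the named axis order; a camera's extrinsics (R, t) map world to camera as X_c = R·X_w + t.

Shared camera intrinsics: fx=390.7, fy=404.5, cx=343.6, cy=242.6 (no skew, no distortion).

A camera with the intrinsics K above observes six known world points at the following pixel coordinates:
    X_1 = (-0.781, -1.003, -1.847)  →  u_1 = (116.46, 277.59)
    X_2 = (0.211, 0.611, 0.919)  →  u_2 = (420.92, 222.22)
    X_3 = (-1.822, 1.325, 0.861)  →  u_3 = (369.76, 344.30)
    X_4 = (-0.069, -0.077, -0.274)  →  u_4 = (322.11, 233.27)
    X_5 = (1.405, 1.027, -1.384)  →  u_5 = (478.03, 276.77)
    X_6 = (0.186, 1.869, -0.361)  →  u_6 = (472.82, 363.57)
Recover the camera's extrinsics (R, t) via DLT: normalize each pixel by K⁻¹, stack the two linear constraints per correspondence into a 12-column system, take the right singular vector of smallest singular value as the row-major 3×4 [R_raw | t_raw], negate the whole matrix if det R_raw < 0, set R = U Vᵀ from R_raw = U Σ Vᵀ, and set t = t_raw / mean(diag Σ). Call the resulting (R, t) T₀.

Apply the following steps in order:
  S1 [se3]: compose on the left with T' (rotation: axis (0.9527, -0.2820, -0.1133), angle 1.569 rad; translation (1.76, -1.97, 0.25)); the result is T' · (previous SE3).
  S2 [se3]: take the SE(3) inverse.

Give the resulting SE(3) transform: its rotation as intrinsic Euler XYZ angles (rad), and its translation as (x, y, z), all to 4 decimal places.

rotation (euler_xyz) = (-1.9087, -0.5461, -0.3674), translation = (1.8348, -0.9479, -5.6218)

source (pnp_recover): camera pose = R=[0.5164 0.7146 0.4719; -0.6099 0.6937 -0.3830; -0.6011 -0.0901 0.7941], t=(-0.0100, -0.1900, 4.3501)
after S1 (compose_se3): R=[0.7975 0.5764 0.1782; 0.3070 -0.1334 -0.9423; -0.5193 0.8062 -0.2833], t=(0.0849, -5.9872, 0.1247)
after S2 (invert_se3): R=[0.7975 0.3070 -0.5193; 0.5764 -0.1334 0.8062; 0.1782 -0.9423 -0.2833], t=(1.8348, -0.9479, -5.6218)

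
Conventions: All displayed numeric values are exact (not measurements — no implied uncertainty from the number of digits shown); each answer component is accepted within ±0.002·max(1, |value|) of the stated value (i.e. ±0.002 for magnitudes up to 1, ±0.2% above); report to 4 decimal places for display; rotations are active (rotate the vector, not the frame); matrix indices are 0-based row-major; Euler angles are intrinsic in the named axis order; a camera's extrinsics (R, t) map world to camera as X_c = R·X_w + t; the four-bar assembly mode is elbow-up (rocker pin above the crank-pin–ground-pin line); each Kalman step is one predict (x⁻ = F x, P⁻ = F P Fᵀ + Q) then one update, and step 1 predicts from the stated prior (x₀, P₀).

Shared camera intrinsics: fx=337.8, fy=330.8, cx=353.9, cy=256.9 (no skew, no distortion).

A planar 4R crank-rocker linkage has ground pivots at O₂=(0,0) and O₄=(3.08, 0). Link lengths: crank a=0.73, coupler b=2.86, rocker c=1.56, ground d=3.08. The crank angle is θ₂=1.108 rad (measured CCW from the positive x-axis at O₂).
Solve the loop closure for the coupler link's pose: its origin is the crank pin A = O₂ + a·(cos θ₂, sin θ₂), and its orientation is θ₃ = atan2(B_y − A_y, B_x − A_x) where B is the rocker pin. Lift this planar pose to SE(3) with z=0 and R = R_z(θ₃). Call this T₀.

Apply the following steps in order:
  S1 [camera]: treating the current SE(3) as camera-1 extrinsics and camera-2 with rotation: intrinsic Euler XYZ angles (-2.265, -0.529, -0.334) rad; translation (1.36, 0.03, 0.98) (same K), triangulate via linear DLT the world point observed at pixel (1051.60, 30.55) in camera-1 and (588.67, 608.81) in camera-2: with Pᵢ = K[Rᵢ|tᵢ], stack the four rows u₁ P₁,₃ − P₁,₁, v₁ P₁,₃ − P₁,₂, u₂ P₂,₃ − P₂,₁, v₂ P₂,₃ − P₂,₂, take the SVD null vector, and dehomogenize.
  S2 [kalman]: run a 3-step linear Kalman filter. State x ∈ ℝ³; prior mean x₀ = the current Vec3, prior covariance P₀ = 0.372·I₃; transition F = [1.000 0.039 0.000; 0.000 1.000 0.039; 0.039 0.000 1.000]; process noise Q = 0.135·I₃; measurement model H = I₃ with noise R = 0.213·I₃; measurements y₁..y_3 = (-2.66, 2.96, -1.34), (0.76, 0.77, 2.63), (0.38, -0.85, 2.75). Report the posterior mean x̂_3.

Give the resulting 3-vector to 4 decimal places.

result = (0.1327, 0.0847, 2.0350)

source (fourbar_fk): coupler pose = R=[0.9485 -0.3169 0.0000; 0.3169 0.9485 0.0000; 0.0000 0.0000 1.0000], t=(0.3259, 0.6532, 0.0000)
after S1 (triangulate): (0.9658, -1.6250, 0.8506)
after S2 (kf_track): (0.1327, 0.0847, 2.0350)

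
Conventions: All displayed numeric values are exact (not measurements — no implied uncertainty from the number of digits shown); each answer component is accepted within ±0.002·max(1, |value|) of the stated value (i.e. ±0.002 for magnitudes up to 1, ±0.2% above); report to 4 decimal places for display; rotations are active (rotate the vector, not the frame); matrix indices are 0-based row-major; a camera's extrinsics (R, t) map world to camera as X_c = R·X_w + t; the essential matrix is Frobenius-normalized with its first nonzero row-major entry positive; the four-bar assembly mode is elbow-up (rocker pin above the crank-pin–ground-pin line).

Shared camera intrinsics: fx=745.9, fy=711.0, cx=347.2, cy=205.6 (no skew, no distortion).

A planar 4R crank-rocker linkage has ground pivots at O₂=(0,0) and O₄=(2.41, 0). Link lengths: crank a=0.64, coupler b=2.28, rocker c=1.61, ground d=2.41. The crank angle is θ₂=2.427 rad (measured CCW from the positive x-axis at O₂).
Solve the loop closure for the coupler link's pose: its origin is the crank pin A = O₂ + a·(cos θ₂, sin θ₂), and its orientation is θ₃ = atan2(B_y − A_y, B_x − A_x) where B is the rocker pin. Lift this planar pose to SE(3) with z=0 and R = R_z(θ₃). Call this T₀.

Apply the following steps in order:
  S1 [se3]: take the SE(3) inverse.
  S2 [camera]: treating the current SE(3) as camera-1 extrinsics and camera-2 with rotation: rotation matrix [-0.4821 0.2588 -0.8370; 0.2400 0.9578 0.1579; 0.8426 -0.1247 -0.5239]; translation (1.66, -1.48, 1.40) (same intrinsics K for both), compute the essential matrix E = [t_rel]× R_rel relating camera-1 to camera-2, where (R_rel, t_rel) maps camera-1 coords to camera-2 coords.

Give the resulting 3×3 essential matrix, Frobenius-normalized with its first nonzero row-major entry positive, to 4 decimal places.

source (fourbar_fk): coupler pose = R=[0.9066 -0.4221 0.0000; 0.4221 0.9066 0.0000; 0.0000 0.0000 1.0000], t=(-0.4834, 0.4194, 0.0000)
after S1 (invert_se3): R=[0.9066 0.4221 0.0000; -0.4221 0.9066 0.0000; 0.0000 0.0000 1.0000], t=(0.2613, -0.5842, 0.0000)
after S2 (essential): [0.4035 0.0454 -0.1343; 0.4872 -0.3798 -0.0736; -0.2400 -0.5792 0.1923]

matrix = [0.4035 0.0454 -0.1343; 0.4872 -0.3798 -0.0736; -0.2400 -0.5792 0.1923]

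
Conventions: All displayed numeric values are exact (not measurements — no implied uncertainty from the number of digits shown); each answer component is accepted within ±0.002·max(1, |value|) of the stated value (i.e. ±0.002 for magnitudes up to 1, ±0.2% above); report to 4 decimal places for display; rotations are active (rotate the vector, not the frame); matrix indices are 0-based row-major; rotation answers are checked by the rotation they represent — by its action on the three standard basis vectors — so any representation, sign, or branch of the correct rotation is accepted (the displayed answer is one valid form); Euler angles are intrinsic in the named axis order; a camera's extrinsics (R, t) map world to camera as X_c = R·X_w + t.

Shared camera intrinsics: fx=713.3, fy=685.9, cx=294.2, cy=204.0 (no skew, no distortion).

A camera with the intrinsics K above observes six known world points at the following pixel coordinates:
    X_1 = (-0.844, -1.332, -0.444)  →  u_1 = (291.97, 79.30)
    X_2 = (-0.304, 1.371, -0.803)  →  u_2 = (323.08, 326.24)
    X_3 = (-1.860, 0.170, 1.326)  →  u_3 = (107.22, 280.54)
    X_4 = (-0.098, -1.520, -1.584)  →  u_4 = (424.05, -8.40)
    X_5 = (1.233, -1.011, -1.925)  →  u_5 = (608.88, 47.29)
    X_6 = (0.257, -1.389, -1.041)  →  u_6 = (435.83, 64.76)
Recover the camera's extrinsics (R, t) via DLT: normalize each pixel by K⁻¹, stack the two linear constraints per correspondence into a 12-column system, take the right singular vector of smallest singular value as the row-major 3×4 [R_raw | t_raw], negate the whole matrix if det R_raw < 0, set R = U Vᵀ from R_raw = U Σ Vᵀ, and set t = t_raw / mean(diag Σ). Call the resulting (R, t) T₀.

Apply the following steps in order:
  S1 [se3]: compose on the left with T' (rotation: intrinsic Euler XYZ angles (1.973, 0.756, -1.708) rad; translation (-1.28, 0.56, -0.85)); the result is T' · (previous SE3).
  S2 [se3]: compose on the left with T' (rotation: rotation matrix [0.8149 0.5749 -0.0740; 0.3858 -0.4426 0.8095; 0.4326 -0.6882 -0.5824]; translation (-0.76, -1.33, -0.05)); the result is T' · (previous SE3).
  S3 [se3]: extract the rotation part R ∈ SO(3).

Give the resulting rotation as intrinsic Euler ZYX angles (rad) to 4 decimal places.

source (pnp_recover): camera pose = R=[0.9475 -0.1543 -0.2800; 0.3000 0.7318 0.6120; 0.1104 -0.6639 0.7396], t=(0.4500, 0.3498, 5.8594)
after S1 (compose_se3): R=[0.1977 0.0873 0.9764; 0.4153 0.8947 -0.1641; -0.8879 0.4379 0.1406], t=(2.9470, -2.9899, -2.8965)
after S2 (compose_se3): R=[0.4656 0.5531 0.6909; -0.8263 -0.0078 0.5631; 0.3169 -0.8331 0.4534], t=(0.1370, -1.2146, 4.9696)
after S3 (rot_of_se3): [0.4656 0.5531 0.6909; -0.8263 -0.0078 0.5631; 0.3169 -0.8331 0.4534]

rotation (euler_zyx) = (-1.0577, -0.3224, -1.0723)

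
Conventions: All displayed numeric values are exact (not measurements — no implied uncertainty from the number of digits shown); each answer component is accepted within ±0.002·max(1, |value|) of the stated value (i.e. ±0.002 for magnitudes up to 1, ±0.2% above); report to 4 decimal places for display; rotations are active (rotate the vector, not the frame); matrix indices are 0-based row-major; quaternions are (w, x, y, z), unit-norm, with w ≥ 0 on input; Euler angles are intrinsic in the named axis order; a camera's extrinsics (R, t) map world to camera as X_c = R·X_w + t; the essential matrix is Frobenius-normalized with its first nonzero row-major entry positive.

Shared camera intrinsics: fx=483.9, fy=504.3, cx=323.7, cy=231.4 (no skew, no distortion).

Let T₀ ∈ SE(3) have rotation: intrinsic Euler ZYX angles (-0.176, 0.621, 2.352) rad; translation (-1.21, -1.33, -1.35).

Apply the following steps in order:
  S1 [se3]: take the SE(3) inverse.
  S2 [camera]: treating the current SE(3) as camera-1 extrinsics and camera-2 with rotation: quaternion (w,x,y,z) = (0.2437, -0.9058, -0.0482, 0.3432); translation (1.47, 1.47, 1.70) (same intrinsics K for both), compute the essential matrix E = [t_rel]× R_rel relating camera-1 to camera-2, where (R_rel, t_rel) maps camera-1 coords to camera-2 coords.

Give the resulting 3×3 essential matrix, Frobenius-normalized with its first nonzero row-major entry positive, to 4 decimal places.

matrix = [0.0651 0.6437 -0.1598; -0.6128 0.0160 0.2209; 0.2519 -0.2577 -0.0378]

after S1 (invert_se3): R=[0.8007 -0.1424 -0.5818; 0.2835 -0.7656 0.5775; -0.5277 -0.6274 -0.5727], t=(-0.0060, 0.1044, -2.2460)
after S2 (essential): [0.0651 0.6437 -0.1598; -0.6128 0.0160 0.2209; 0.2519 -0.2577 -0.0378]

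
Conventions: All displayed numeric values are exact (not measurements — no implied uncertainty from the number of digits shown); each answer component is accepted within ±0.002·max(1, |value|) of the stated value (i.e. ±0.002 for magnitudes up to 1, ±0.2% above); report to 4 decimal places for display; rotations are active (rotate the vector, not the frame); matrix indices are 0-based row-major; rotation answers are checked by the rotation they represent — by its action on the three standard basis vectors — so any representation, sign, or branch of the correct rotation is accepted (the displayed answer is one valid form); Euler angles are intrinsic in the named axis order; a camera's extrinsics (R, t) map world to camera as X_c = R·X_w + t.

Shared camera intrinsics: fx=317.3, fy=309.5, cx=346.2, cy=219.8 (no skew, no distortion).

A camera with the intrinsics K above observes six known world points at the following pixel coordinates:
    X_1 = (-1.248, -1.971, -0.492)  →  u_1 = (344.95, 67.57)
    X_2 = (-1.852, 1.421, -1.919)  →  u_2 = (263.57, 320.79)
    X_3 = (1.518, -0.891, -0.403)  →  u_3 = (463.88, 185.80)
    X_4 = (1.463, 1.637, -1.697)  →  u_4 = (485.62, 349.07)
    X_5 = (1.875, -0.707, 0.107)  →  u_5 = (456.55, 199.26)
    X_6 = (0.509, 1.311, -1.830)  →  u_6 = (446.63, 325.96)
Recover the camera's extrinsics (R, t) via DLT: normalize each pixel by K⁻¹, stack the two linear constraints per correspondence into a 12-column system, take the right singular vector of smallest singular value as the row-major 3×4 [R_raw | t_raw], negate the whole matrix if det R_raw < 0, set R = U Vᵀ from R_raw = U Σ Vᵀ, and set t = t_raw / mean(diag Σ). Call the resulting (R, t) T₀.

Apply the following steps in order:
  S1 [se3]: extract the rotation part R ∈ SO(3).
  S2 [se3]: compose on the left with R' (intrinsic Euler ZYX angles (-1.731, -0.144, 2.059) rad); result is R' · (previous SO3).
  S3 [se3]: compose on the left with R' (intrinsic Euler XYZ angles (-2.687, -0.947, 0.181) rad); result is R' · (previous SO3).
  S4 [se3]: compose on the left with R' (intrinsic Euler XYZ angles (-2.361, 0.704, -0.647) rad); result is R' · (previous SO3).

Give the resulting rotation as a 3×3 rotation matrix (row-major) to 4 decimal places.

source (pnp_recover): camera pose = R=[0.8912 -0.2350 -0.3879; 0.2186 0.9720 -0.0865; 0.3974 -0.0077 0.9176], t=(0.4400, -0.1400, 5.5801)
after S1 (rot_of_se3): [0.8912 -0.2350 -0.3879; 0.2186 0.9720 -0.0865; 0.3974 -0.0077 0.9176]
after S2 (compose_so3): [-0.5882 -0.3865 -0.7103; -0.7974 0.4233 0.4300; 0.1345 0.8194 -0.5572]
after S3 (compose_so3): [-0.3633 -0.9317 -0.0011; 0.6793 -0.2641 -0.6847; 0.6376 -0.2495 0.7288]
after S4 (compose_so3): [0.5039 -0.8495 0.1565; -0.2531 0.0280 0.9670; -0.8258 -0.5269 -0.2009]

rotation (matrix) = ((0.5039, -0.8495, 0.1565), (-0.2531, 0.0280, 0.9670), (-0.8258, -0.5269, -0.2009))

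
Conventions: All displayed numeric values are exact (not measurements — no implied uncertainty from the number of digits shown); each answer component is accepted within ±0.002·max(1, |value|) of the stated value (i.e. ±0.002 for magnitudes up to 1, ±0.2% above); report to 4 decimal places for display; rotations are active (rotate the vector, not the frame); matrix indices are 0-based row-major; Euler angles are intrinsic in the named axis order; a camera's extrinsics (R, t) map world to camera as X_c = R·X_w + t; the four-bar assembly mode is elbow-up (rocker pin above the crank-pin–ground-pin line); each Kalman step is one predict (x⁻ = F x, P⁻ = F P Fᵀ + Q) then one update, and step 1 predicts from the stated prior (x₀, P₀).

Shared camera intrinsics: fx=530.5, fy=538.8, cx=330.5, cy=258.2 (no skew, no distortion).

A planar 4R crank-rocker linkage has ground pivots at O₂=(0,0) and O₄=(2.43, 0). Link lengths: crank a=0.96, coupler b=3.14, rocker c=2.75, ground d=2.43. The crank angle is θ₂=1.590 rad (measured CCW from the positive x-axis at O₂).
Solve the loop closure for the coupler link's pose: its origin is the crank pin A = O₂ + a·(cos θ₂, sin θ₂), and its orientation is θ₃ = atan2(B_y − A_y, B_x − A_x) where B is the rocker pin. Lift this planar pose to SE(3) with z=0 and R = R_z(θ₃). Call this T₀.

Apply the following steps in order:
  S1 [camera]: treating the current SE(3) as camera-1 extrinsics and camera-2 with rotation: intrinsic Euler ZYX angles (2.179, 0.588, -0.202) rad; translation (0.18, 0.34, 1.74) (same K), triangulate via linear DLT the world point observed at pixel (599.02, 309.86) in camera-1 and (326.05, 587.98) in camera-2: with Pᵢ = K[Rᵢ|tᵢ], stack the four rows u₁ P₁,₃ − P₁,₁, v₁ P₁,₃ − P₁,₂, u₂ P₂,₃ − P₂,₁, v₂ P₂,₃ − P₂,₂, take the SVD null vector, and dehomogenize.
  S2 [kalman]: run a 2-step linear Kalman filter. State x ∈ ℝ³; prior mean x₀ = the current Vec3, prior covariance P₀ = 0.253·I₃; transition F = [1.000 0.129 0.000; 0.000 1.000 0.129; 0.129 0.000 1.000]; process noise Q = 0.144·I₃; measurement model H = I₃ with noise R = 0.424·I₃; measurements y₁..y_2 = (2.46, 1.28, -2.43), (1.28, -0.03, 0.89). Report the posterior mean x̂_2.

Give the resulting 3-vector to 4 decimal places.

source (fourbar_fk): coupler pose = R=[0.8223 -0.5691 0.0000; 0.5691 0.8223 0.0000; 0.0000 0.0000 1.0000], t=(-0.0184, 0.9598, 0.0000)
after S1 (triangulate): (0.3795, -1.2044, 1.9342)
after S2 (kf_track): (1.2945, 0.0476, 0.4532)

result = (1.2945, 0.0476, 0.4532)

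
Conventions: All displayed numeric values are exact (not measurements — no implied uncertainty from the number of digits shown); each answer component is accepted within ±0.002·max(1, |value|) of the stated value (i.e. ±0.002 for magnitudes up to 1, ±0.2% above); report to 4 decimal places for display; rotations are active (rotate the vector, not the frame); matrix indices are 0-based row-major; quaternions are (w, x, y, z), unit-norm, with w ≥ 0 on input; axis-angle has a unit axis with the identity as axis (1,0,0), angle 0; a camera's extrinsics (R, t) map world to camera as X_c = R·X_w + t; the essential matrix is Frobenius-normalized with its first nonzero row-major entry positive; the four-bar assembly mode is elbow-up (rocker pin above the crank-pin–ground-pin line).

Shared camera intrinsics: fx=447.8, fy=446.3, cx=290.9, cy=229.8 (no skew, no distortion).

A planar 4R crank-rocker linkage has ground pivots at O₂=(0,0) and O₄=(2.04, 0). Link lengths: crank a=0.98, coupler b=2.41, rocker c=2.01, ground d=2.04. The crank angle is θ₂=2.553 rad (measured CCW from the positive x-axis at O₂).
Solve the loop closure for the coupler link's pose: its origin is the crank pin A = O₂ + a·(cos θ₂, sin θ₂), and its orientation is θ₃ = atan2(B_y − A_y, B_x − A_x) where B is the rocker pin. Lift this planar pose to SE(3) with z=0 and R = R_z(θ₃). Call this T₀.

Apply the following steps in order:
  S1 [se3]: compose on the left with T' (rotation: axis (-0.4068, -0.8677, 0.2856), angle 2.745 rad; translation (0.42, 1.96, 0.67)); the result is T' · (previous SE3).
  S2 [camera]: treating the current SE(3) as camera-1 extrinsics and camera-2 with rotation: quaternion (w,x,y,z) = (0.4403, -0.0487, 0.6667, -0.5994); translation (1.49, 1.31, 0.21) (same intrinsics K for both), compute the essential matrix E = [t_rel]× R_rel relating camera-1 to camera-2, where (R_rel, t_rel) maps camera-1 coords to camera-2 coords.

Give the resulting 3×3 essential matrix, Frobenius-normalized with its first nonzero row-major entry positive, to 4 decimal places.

source (fourbar_fk): coupler pose = R=[0.8444 -0.5357 0.0000; 0.5357 0.8444 0.0000; 0.0000 0.0000 1.0000], t=(-0.8151, 0.5441, 0.0000)
after S1 (compose_se3): R=[-0.2058 0.8035 -0.5586; 0.9474 0.0207 -0.3192; -0.2449 -0.5949 -0.7656], t=(1.2217, 1.6026, 0.2341)
after S2 (essential): [0.3851 -0.0285 0.1200; -0.4145 -0.0336 0.5491; -0.4230 0.0589 -0.4239]

matrix = [0.3851 -0.0285 0.1200; -0.4145 -0.0336 0.5491; -0.4230 0.0589 -0.4239]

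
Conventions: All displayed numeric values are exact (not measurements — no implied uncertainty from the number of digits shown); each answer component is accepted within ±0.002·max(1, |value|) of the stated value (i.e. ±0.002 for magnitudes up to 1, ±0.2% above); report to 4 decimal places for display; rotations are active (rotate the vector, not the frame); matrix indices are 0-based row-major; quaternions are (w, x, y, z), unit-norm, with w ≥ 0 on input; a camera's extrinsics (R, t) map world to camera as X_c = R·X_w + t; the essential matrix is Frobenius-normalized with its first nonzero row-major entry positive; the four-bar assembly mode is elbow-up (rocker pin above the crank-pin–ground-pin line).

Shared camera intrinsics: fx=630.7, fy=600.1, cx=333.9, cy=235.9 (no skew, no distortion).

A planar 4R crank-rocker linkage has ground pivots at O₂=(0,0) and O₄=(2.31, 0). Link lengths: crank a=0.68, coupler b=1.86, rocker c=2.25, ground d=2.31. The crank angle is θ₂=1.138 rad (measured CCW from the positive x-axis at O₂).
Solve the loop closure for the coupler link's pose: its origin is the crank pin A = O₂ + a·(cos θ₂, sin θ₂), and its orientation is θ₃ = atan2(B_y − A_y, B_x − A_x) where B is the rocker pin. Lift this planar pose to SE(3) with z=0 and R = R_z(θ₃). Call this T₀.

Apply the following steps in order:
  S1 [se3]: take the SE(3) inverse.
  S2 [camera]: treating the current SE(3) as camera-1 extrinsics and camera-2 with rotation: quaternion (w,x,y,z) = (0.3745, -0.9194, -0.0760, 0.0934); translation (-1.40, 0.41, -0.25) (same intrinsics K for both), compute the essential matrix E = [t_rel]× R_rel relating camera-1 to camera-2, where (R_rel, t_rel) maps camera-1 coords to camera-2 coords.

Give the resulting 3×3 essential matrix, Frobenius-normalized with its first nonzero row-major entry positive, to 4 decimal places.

matrix = [0.1771 0.2423 -0.2510; 0.6235 -0.0764 0.3242; -0.2384 -0.3686 0.3931]

source (fourbar_fk): coupler pose = R=[0.6210 -0.7838 0.0000; 0.7838 0.6210 0.0000; 0.0000 0.0000 1.0000], t=(0.2852, 0.6173, 0.0000)
after S1 (invert_se3): R=[0.6210 0.7838 0.0000; -0.7838 0.6210 -0.0000; 0.0000 0.0000 1.0000], t=(-0.6609, -0.1598, 0.0000)
after S2 (essential): [0.1771 0.2423 -0.2510; 0.6235 -0.0764 0.3242; -0.2384 -0.3686 0.3931]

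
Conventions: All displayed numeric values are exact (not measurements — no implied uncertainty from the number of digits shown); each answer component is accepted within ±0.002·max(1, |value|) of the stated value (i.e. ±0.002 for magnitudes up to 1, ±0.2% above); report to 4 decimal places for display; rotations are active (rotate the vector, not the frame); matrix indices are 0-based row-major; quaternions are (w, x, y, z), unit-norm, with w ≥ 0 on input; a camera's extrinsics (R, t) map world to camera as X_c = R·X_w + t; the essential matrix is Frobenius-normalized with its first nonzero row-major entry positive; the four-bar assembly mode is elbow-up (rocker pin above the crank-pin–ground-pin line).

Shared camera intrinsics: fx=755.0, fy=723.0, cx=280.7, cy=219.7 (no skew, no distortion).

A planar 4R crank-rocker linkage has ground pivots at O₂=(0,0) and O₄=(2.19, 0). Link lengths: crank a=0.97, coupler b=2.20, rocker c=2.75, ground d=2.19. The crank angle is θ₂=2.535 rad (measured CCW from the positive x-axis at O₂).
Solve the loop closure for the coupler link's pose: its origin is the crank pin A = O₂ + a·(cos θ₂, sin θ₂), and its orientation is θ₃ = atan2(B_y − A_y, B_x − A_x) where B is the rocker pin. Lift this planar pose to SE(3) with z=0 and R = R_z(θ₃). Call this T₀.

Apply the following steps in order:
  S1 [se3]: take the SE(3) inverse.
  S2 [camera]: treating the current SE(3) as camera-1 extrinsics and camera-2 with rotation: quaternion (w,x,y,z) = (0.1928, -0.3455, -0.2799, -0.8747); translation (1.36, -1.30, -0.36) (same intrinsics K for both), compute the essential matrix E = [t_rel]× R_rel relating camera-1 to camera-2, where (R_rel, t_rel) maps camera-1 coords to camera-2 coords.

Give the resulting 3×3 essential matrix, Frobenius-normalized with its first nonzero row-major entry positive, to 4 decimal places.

source (fourbar_fk): coupler pose = R=[0.6376 -0.7704 0.0000; 0.7704 0.6376 0.0000; 0.0000 0.0000 1.0000], t=(-0.7969, 0.5530, 0.0000)
after S1 (invert_se3): R=[0.6376 0.7704 0.0000; -0.7704 0.6376 -0.0000; 0.0000 0.0000 1.0000], t=(0.0821, -0.9665, 0.0000)
after S2 (essential): [0.4191 -0.0603 0.1299; 0.3964 -0.0185 0.4241; 0.3888 -0.1408 -0.5436]

matrix = [0.4191 -0.0603 0.1299; 0.3964 -0.0185 0.4241; 0.3888 -0.1408 -0.5436]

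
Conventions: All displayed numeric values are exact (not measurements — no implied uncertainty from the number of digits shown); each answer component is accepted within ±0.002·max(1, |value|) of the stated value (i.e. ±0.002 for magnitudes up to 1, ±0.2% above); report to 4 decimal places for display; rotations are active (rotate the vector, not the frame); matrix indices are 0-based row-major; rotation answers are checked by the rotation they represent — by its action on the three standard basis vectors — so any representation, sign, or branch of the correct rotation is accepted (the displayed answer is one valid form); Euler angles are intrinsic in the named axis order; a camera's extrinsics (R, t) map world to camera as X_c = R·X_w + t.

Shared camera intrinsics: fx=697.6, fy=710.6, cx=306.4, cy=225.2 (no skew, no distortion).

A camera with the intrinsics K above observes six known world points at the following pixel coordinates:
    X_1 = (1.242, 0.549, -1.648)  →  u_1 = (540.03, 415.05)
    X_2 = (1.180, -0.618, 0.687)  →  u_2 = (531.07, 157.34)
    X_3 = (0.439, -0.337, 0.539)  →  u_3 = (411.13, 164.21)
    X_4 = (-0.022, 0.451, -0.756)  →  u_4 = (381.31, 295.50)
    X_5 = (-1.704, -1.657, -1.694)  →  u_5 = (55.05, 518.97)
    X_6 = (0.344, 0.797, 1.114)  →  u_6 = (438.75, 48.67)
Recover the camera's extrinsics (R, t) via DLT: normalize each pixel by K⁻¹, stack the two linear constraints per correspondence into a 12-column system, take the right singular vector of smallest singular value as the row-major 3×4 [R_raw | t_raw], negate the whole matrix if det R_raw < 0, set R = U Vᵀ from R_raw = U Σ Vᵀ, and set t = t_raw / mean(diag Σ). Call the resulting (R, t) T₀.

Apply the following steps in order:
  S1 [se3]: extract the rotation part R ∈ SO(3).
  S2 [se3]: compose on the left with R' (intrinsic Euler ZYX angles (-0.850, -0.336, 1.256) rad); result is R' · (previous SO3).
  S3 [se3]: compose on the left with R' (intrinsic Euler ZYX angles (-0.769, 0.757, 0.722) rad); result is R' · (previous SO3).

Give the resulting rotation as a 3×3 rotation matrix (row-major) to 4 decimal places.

rotation (matrix) = ((0.0943, -0.9953, 0.0210), (-0.7544, -0.0577, 0.6539), (-0.6496, -0.0775, -0.7563))

source (pnp_recover): camera pose = R=[0.9182 0.3928 -0.0504; 0.0849 -0.3196 -0.9437; -0.3868 0.8623 -0.3268], t=(0.4100, -0.0100, 4.9903)
after S1 (rot_of_se3): [0.9182 0.3928 -0.0504; 0.0849 -0.3196 -0.9437; -0.3868 0.8623 -0.3268]
after S2 (compose_so3): [0.8767 -0.4376 0.1998; -0.4009 -0.8942 -0.1993; 0.2659 0.0946 -0.9593]
after S3 (compose_so3): [0.0943 -0.9953 0.0210; -0.7544 -0.0577 0.6539; -0.6496 -0.0775 -0.7563]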